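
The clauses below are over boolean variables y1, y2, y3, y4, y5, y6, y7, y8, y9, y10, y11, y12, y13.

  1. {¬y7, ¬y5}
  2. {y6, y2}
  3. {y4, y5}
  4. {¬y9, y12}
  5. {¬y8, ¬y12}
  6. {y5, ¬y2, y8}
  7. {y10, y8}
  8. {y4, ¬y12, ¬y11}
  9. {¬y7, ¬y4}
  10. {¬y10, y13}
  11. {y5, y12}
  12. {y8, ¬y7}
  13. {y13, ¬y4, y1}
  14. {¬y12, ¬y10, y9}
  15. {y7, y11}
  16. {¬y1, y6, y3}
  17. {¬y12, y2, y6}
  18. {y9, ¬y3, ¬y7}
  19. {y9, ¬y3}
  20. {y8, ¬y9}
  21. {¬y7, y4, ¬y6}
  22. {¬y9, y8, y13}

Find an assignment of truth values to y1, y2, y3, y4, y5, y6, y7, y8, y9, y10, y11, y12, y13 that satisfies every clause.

y1=True  y2=True  y3=False  y4=False  y5=True  y6=True  y7=False  y8=True  y9=False  y10=False  y11=True  y12=False  y13=False

Check each clause:
  1. {¬y5, ¬y7} — ¬y7 is true.
  2. {y6, y2} — y2 is true.
  3. {y5, y4} — y5 is true.
  4. {y12, ¬y9} — ¬y9 is true.
  5. {¬y8, ¬y12} — ¬y12 is true.
  6. {¬y2, y8, y5} — y8 is true.
  7. {y8, y10} — y8 is true.
  8. {¬y11, ¬y12, y4} — ¬y12 is true.
  9. {¬y4, ¬y7} — ¬y7 is true.
  10. {y13, ¬y10} — ¬y10 is true.
  11. {y12, y5} — y5 is true.
  12. {¬y7, y8} — y8 is true.
  13. {y1, ¬y4, y13} — y1 is true.
  14. {¬y12, ¬y10, y9} — ¬y12 is true.
  15. {y7, y11} — y11 is true.
  16. {y3, ¬y1, y6} — y6 is true.
  17. {y2, ¬y12, y6} — y2 is true.
  18. {¬y7, ¬y3, y9} — ¬y3 is true.
  19. {y9, ¬y3} — ¬y3 is true.
  20. {y8, ¬y9} — y8 is true.
  21. {¬y7, ¬y6, y4} — ¬y7 is true.
  22. {y13, y8, ¬y9} — y8 is true.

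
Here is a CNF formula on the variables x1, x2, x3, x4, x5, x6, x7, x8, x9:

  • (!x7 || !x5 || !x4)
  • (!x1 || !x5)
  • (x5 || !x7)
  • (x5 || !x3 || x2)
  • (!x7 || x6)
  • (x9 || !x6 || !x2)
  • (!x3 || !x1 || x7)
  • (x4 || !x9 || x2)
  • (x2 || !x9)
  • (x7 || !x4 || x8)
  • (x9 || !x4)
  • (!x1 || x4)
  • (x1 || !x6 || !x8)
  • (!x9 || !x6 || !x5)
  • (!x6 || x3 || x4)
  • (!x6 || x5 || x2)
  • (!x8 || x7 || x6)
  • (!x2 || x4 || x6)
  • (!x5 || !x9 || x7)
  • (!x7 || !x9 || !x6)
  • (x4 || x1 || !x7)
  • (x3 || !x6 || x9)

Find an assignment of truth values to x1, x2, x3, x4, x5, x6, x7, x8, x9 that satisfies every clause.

Branch on x1: take x1 = False.
Branch on x2: take x2 = False.
  then x9 is forced to False.
  then x4 is forced to False.
  then x7 is forced to False.
Branch on x3: take x3 = False.
  then x6 is forced to False.
  then x8 is forced to False.
x5 is now unconstrained; take x5 = False.

x1=False, x2=False, x3=False, x4=False, x5=False, x6=False, x7=False, x8=False, x9=False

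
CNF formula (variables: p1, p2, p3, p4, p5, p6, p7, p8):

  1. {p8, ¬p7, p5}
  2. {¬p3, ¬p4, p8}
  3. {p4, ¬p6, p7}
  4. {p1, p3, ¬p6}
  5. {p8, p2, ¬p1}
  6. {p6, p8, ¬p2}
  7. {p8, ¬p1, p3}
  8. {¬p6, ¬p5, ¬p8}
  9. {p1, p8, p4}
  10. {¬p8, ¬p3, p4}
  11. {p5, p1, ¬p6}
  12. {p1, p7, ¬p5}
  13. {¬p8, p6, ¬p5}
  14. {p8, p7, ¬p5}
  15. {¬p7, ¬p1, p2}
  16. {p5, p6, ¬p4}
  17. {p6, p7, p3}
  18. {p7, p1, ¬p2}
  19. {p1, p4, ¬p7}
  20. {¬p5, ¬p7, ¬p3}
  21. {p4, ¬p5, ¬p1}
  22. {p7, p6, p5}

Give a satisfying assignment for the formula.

p1=1  p2=1  p3=0  p4=0  p5=0  p6=1  p7=1  p8=1

Branch on p1: take p1 = True.
Branch on p2: take p2 = True.
The remaining clauses are satisfied by p3 = False, p4 = False, p5 = False, p6 = True, p7 = True, p8 = True.
Every clause has at least one true literal under this assignment.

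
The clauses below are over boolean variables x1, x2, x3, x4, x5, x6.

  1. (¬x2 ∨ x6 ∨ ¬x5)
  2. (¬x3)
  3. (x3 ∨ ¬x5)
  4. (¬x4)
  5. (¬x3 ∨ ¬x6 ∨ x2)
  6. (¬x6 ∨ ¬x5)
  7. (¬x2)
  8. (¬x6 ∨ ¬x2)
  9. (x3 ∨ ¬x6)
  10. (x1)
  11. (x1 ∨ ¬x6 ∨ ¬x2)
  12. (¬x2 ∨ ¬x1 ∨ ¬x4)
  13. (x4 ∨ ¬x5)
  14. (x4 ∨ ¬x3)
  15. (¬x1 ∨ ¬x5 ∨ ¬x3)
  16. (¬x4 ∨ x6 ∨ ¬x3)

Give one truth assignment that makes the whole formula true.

x1=T, x2=F, x3=F, x4=F, x5=F, x6=F

Unit propagation: (¬x3) forces x3 = False.
Unit propagation: (¬x5) forces x5 = False.
Unit propagation: (¬x4) forces x4 = False.
The clause (¬x2) is unit: x2 must be False.
Unit propagation: (¬x6) forces x6 = False.
Unit propagation: (x1) forces x1 = True.
Every clause has at least one true literal under this assignment.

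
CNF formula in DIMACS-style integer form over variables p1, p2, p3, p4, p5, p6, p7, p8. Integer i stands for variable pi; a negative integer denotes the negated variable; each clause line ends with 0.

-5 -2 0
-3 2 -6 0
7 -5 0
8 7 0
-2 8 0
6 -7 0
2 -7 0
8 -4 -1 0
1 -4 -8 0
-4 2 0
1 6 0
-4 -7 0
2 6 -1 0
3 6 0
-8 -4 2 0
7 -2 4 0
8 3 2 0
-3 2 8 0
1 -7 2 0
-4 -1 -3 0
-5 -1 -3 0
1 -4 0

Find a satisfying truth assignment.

p1 = 0, p2 = 1, p3 = 1, p4 = 0, p5 = 0, p6 = 1, p7 = 1, p8 = 1

Check each clause:
  1. (!p5 || !p2) — !p5 is true.
  2. (p2 || !p3 || !p6) — p2 is true.
  3. (!p5 || p7) — !p5 is true.
  4. (p8 || p7) — p8 is true.
  5. (!p2 || p8) — p8 is true.
  6. (p6 || !p7) — p6 is true.
  7. (p2 || !p7) — p2 is true.
  8. (!p4 || !p1 || p8) — p8 is true.
  9. (!p4 || p1 || !p8) — !p4 is true.
  10. (p2 || !p4) — p2 is true.
  11. (p1 || p6) — p6 is true.
  12. (!p4 || !p7) — !p4 is true.
  13. (p6 || !p1 || p2) — p2 is true.
  14. (p6 || p3) — p3 is true.
  15. (!p8 || p2 || !p4) — p2 is true.
  16. (p7 || !p2 || p4) — p7 is true.
  17. (p2 || p3 || p8) — p8 is true.
  18. (p2 || p8 || !p3) — p8 is true.
  19. (p1 || p2 || !p7) — p2 is true.
  20. (!p3 || !p4 || !p1) — !p4 is true.
  21. (!p5 || !p1 || !p3) — !p5 is true.
  22. (!p4 || p1) — !p4 is true.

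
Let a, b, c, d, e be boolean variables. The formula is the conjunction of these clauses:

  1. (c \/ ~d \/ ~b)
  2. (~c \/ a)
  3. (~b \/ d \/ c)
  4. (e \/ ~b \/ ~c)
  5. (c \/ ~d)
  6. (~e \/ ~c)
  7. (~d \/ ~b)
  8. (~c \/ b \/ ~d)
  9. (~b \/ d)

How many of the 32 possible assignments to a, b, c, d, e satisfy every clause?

5

The models are:
  a=0 b=0 c=0 d=0 e=0
  a=0 b=0 c=0 d=0 e=1
  a=1 b=0 c=0 d=0 e=0
  a=1 b=0 c=0 d=0 e=1
  a=1 b=0 c=1 d=0 e=0
Count: 5.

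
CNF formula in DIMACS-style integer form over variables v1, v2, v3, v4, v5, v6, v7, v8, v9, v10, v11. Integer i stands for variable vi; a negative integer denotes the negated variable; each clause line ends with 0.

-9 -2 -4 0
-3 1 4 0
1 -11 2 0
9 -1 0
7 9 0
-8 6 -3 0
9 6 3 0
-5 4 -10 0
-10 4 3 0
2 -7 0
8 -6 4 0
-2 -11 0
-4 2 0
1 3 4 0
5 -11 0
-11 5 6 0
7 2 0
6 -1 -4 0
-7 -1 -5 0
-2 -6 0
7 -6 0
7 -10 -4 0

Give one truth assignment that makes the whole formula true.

v1=T, v2=T, v3=F, v4=F, v5=T, v6=F, v7=F, v8=F, v9=T, v10=F, v11=F

Check each clause:
  1. (NOT v4 OR NOT v9 OR NOT v2) — NOT v4 is true.
  2. (NOT v3 OR v1 OR v4) — v1 is true.
  3. (v1 OR NOT v11 OR v2) — v1 is true.
  4. (NOT v1 OR v9) — v9 is true.
  5. (v9 OR v7) — v9 is true.
  6. (NOT v8 OR v6 OR NOT v3) — NOT v8 is true.
  7. (v6 OR v9 OR v3) — v9 is true.
  8. (NOT v10 OR NOT v5 OR v4) — NOT v10 is true.
  9. (v3 OR v4 OR NOT v10) — NOT v10 is true.
  10. (v2 OR NOT v7) — NOT v7 is true.
  11. (NOT v6 OR v8 OR v4) — NOT v6 is true.
  12. (NOT v2 OR NOT v11) — NOT v11 is true.
  13. (v2 OR NOT v4) — v2 is true.
  14. (v1 OR v4 OR v3) — v1 is true.
  15. (v5 OR NOT v11) — v5 is true.
  16. (NOT v11 OR v5 OR v6) — v5 is true.
  17. (v2 OR v7) — v2 is true.
  18. (NOT v4 OR NOT v1 OR v6) — NOT v4 is true.
  19. (NOT v1 OR NOT v7 OR NOT v5) — NOT v7 is true.
  20. (NOT v2 OR NOT v6) — NOT v6 is true.
  21. (NOT v6 OR v7) — NOT v6 is true.
  22. (v7 OR NOT v10 OR NOT v4) — NOT v4 is true.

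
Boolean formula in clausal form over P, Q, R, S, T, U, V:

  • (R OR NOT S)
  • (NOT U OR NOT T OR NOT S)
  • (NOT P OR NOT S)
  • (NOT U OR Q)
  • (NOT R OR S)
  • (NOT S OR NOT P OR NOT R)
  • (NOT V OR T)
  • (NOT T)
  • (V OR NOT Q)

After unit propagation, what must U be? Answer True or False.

(NOT T) is a unit clause: T = False.
From (NOT V OR T) and T = False: V = False.
In (NOT Q OR V), V is now false; NOT Q must hold, so Q = False.
From (NOT U OR Q) and Q = False: U = False.

False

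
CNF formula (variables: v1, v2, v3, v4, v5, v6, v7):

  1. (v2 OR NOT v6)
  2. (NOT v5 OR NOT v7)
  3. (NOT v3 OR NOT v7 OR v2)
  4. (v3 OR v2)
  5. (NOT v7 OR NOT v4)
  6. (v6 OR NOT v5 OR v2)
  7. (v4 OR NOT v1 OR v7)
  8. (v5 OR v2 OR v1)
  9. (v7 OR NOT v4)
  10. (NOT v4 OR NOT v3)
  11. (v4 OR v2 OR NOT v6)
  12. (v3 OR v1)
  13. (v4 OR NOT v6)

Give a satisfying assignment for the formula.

Pure literal: v2 appears only positively; assign v2 = True.
Try v1 = True.
Set v3 = False and propagate.
For the remaining variables, v4 = False, v5 = False, v6 = False, v7 = True works.

v1=T, v2=T, v3=F, v4=F, v5=F, v6=F, v7=T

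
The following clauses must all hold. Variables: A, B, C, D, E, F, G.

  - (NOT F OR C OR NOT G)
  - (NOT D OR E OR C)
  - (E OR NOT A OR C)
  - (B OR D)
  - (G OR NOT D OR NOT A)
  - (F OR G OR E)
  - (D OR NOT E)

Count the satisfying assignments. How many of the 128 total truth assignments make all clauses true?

38

Case analysis on D and E:
  D=1, E=1: B free; 10 ways for (A,C,F,G) × 2^1 = 20.
  D=1, E=0: B free; 5 ways for (A,C,F,G) × 2^1 = 10.
  D=0, E=1: a clause becomes empty — 0.
  D=0, E=0: 8 of the 32 assignments to (A,B,C,F,G) work.
Total: 20 + 10 + 0 + 8 = 38.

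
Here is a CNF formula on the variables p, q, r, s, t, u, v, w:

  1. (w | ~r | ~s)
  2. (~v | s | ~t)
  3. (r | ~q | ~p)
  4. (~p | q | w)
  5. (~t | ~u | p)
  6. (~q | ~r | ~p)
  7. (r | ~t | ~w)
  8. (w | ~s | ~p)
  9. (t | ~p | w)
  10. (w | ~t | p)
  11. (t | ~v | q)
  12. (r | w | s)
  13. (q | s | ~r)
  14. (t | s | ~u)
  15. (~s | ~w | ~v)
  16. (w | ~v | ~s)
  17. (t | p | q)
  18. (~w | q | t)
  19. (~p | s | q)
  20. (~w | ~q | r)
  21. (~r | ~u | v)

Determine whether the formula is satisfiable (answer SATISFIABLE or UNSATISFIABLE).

SATISFIABLE

Set p = False and propagate.
Set q = True and propagate.
Try r = False.
  then w is forced to False.
  then t is forced to False.
  then s is forced to True.
  then v is forced to False.
u is now unconstrained; take u = True.
So p = 0, q = 1, r = 0, s = 1, t = 0, u = 1, v = 0, w = 0 is a satisfying assignment.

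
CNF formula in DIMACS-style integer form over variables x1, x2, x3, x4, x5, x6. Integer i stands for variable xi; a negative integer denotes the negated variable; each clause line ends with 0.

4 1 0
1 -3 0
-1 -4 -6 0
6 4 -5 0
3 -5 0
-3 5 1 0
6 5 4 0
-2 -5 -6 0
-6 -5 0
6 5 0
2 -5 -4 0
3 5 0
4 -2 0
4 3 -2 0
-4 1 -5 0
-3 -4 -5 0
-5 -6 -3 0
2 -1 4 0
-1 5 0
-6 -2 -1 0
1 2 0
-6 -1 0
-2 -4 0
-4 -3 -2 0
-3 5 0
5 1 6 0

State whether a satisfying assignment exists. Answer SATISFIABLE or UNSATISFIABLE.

UNSATISFIABLE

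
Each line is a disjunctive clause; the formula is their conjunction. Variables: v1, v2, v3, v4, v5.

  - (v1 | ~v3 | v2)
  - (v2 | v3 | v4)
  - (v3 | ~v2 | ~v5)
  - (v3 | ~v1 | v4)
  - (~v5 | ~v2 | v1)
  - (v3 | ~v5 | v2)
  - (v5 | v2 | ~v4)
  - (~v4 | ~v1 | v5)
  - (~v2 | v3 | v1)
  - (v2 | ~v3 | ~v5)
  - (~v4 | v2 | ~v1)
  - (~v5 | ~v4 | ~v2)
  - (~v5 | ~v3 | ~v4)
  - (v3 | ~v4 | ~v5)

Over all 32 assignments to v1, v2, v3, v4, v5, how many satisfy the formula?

5

The models are:
  v1=0 v2=1 v3=1 v4=0 v5=0
  v1=0 v2=1 v3=1 v4=1 v5=0
  v1=1 v2=0 v3=1 v4=0 v5=0
  v1=1 v2=1 v3=1 v4=0 v5=0
  v1=1 v2=1 v3=1 v4=0 v5=1
Count: 5.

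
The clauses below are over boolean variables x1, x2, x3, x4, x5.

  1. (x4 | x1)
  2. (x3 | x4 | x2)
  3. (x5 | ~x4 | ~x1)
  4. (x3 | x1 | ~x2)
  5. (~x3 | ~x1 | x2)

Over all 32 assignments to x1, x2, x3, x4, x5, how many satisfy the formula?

13

Case analysis on x1 and x2:
  x1=T, x2=T: x3 free; 3 ways for (x4,x5) × 2^1 = 6.
  x1=T, x2=F: remaining (x3,x4,x5) ∈ {(F,T,T)} — 1.
  x1=F, x2=T: remaining (x3,x4,x5) ∈ {(T,T,F); (T,T,T)} — 2.
  x1=F, x2=F: remaining (x3,x4,x5) ∈ {(F,T,F); (F,T,T); (T,T,F); (T,T,T)} — 4.
Total: 6 + 1 + 2 + 4 = 13.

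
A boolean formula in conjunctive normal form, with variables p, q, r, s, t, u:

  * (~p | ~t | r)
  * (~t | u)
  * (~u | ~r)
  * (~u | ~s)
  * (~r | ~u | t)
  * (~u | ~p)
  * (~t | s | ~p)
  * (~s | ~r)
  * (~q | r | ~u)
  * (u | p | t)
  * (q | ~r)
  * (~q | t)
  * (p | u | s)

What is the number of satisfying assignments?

4

Satisfying assignments:
  p=F q=F r=F s=F t=F u=T
  p=F q=F r=F s=F t=T u=T
  p=T q=F r=F s=F t=F u=F
  p=T q=F r=F s=T t=F u=F
Count: 4.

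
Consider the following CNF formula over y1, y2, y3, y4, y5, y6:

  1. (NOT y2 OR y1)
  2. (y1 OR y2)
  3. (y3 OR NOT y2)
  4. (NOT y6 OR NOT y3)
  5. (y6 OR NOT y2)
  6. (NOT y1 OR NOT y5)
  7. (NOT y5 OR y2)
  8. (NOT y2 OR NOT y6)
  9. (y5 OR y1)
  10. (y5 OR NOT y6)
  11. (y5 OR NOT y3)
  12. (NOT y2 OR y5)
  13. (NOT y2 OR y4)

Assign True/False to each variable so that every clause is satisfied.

y1 = True, y2 = False, y3 = False, y4 = False, y5 = False, y6 = False

Set y1 = True and propagate.
  then y5 is forced to False.
  then y6 is forced to False.
  then y2 is forced to False.
  then y3 is forced to False.
y4 is now unconstrained; take y4 = False.
Every clause has at least one true literal under this assignment.
Check each clause:
  1. (NOT y2 OR y1) — y1 is true.
  2. (y1 OR y2) — y1 is true.
  3. (NOT y2 OR y3) — NOT y2 is true.
  4. (NOT y3 OR NOT y6) — NOT y6 is true.
  5. (y6 OR NOT y2) — NOT y2 is true.
  6. (NOT y5 OR NOT y1) — NOT y5 is true.
  7. (y2 OR NOT y5) — NOT y5 is true.
  8. (NOT y6 OR NOT y2) — NOT y6 is true.
  9. (y1 OR y5) — y1 is true.
  10. (y5 OR NOT y6) — NOT y6 is true.
  11. (NOT y3 OR y5) — NOT y3 is true.
  12. (y5 OR NOT y2) — NOT y2 is true.
  13. (NOT y2 OR y4) — NOT y2 is true.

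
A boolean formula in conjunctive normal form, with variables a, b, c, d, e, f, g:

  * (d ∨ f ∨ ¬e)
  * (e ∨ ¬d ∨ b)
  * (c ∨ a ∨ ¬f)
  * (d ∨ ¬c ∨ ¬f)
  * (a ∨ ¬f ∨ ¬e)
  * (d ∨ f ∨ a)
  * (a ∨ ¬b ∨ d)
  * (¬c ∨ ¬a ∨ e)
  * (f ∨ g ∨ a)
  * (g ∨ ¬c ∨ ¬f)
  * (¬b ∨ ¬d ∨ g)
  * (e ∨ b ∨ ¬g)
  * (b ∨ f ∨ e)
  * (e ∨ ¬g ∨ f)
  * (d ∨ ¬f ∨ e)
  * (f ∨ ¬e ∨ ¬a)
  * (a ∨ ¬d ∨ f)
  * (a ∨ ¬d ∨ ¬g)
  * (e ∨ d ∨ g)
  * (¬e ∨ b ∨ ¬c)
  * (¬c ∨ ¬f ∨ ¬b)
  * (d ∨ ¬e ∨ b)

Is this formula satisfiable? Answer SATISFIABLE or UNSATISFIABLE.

Try a = True.
Try b = True.
Set c = False and propagate.
The remaining clauses are satisfied by d = True, e = True, f = True, g = True.
So a=True  b=True  c=False  d=True  e=True  f=True  g=True is a satisfying assignment.

SATISFIABLE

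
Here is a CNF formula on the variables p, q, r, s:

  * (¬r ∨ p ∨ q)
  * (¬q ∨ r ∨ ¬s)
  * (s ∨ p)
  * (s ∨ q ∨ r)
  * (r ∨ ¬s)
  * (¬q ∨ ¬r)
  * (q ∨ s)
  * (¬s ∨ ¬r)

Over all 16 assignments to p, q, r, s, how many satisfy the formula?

Satisfying assignments:
  p=T q=T r=F s=F
Count: 1.

1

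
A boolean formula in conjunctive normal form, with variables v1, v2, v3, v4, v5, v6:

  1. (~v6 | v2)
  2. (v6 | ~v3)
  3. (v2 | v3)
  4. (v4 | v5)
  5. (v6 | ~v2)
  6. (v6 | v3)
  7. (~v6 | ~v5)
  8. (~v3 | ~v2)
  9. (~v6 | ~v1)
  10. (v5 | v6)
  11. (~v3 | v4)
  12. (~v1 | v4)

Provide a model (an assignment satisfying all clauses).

v1 occurs only negated in the remaining clauses — set v1 = False.
Pure literal: v4 appears only positively; assign v4 = True.
Try v2 = True.
  then v6 is forced to True.
  then v5 is forced to False.
  then v3 is forced to False.
Every clause has at least one true literal under this assignment.
Check each clause:
  1. (v2 | ~v6) — v2 is true.
  2. (v6 | ~v3) — ~v3 is true.
  3. (v3 | v2) — v2 is true.
  4. (v5 | v4) — v4 is true.
  5. (~v2 | v6) — v6 is true.
  6. (v3 | v6) — v6 is true.
  7. (~v5 | ~v6) — ~v5 is true.
  8. (~v2 | ~v3) — ~v3 is true.
  9. (~v6 | ~v1) — ~v1 is true.
  10. (v6 | v5) — v6 is true.
  11. (v4 | ~v3) — v4 is true.
  12. (~v1 | v4) — v4 is true.

v1=False, v2=True, v3=False, v4=True, v5=False, v6=True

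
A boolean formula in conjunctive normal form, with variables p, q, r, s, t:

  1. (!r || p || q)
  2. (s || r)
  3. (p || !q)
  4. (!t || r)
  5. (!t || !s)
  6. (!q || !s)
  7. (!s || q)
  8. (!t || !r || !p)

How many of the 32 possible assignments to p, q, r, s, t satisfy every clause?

Satisfying assignments:
  p=1 q=0 r=1 s=0 t=0
  p=1 q=1 r=1 s=0 t=0
That's 2 in total.

2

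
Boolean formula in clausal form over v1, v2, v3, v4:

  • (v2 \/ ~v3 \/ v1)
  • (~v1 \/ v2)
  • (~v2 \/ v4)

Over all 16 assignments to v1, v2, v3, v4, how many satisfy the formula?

Satisfying assignments:
  v1=0 v2=0 v3=0 v4=0
  v1=0 v2=0 v3=0 v4=1
  v1=0 v2=1 v3=0 v4=1
  v1=0 v2=1 v3=1 v4=1
  v1=1 v2=1 v3=0 v4=1
  v1=1 v2=1 v3=1 v4=1
Count: 6.

6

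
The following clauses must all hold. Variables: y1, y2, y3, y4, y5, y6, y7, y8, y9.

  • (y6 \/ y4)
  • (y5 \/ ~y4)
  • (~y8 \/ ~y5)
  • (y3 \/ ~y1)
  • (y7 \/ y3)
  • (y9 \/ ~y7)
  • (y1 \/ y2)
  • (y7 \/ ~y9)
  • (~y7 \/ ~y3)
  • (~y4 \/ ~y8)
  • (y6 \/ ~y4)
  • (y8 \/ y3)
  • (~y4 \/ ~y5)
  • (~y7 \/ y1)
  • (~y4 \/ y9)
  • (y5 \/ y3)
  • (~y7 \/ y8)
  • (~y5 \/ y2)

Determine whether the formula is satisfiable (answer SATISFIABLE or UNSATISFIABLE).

SATISFIABLE

y6 occurs only positively in the remaining clauses — set y6 = True.
Branch on y1: take y1 = True.
  then y3 is forced to True.
  then y7 is forced to False.
  then y9 is forced to False.
  then y4 is forced to False.
Set y2 = False and propagate.
  then y5 is forced to False.
y8 is now unconstrained; take y8 = True.
Every clause has at least one true literal under this assignment.
So y1=T  y2=F  y3=T  y4=F  y5=F  y6=T  y7=F  y8=T  y9=F is a satisfying assignment.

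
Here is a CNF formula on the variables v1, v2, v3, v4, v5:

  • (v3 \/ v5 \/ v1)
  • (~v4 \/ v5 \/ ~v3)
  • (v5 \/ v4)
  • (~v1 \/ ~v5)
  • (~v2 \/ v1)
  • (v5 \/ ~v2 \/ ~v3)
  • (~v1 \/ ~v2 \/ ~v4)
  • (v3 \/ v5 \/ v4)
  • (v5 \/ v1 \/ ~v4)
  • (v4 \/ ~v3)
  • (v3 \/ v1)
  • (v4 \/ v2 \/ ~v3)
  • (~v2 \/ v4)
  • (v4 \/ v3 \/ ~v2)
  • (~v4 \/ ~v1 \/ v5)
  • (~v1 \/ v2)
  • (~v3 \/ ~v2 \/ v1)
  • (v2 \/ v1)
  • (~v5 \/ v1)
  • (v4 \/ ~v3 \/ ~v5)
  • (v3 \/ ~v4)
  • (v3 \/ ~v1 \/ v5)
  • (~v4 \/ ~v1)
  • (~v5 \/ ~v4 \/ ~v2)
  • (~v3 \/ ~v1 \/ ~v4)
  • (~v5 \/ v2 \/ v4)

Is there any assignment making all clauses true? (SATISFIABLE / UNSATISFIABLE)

v4 = True:
  propagation gives v3=True, v5=True, v1=False; an empty clause results — contradiction.
v4 = False:
  propagation gives v5=True, v1=False; an empty clause results — contradiction.
Every branch closes, so no satisfying assignment exists.

UNSATISFIABLE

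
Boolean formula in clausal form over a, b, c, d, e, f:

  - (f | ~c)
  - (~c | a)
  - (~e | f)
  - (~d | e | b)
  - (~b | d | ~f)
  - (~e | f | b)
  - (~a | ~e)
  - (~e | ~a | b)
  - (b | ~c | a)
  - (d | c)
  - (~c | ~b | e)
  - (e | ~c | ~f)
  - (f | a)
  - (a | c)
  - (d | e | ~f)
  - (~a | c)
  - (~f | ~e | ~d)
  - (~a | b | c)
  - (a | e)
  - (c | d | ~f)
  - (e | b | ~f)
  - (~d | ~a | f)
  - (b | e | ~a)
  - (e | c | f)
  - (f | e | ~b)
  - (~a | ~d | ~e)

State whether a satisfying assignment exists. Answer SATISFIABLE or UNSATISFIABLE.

UNSATISFIABLE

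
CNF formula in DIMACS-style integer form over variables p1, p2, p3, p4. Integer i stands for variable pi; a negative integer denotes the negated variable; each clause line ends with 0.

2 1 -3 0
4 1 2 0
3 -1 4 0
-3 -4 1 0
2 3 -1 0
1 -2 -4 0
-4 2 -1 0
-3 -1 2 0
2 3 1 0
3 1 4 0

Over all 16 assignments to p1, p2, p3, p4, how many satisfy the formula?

Satisfying assignments:
  p1=F p2=T p3=T p4=F
  p1=T p2=T p3=F p4=T
  p1=T p2=T p3=T p4=F
  p1=T p2=T p3=T p4=T
That's 4 in total.

4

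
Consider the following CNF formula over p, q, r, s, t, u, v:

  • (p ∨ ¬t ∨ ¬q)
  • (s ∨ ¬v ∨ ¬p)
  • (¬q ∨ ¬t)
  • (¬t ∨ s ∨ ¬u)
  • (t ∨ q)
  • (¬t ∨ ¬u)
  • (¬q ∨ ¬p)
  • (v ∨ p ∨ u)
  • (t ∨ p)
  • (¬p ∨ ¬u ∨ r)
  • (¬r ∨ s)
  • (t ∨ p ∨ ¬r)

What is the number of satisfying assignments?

8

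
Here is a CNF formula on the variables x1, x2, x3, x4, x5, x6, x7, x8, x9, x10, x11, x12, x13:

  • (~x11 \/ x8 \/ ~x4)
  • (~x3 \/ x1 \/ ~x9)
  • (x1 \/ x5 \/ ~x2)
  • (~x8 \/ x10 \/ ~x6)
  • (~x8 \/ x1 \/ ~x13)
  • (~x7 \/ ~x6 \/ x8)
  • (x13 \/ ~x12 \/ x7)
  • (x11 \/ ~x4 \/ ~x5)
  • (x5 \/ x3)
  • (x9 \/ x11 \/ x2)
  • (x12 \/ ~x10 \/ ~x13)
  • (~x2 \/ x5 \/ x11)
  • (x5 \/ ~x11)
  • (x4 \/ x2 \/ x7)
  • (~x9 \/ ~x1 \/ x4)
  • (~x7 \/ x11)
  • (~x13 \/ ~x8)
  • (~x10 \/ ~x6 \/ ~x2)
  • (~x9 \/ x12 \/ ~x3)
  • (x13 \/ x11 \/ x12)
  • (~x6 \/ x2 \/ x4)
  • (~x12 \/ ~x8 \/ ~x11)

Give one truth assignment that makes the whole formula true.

Pure literal: x6 appears only negated; assign x6 = False.
Try x1 = True.
The remaining clauses are satisfied by x2 = True, x3 = False, x4 = False, x5 = True, x7 = True, x8 = False, x9 = False, x10 = False, x11 = True, x12 = False, x13 = False.

x1 = 1  x2 = 1  x3 = 0  x4 = 0  x5 = 1  x6 = 0  x7 = 1  x8 = 0  x9 = 0  x10 = 0  x11 = 1  x12 = 0  x13 = 0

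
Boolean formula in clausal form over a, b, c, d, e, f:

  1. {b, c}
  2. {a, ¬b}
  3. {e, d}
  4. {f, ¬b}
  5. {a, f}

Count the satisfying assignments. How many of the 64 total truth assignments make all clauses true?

15

Case analysis on b and a:
  b=T, a=T: c free; 3 ways for (d,e,f) × 2^1 = 6.
  b=T, a=F: a clause becomes empty — 0.
  b=F, a=T: f free; 3 ways for (c,d,e) × 2^1 = 6.
  b=F, a=F: remaining (c,d,e,f) ∈ {(T,F,T,T); (T,T,F,T); (T,T,T,T)} — 3.
Total: 6 + 0 + 6 + 3 = 15.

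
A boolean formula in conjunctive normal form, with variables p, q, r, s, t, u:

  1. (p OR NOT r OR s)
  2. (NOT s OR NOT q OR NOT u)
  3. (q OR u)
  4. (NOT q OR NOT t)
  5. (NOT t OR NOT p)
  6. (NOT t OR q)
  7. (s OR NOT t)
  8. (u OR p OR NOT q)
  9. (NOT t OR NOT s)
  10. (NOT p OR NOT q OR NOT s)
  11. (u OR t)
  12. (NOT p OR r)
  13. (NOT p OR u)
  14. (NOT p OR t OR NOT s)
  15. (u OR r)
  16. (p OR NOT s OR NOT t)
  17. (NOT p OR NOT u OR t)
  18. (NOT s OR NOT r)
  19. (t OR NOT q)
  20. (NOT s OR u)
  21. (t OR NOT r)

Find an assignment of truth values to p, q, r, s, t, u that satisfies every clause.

p = F, q = F, r = F, s = T, t = F, u = T

Set p = False and propagate.
Branch on q: take q = False.
  then u is forced to True.
  then t is forced to False.
  then r is forced to False.
s is now unconstrained; take s = True.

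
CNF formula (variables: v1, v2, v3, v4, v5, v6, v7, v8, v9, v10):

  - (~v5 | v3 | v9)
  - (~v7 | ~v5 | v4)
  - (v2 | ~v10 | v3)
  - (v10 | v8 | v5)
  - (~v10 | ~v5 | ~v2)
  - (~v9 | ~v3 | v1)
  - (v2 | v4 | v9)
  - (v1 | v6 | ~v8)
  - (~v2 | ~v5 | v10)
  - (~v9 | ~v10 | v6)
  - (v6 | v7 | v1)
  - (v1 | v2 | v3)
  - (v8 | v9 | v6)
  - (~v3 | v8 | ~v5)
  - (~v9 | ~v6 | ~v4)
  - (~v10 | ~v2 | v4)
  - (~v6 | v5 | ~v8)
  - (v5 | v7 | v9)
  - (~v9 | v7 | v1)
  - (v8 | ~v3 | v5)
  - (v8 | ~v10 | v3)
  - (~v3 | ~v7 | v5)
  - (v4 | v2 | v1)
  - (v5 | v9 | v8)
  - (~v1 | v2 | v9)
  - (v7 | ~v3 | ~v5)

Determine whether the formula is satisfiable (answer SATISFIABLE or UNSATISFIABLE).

Branch on v1: take v1 = True.
Try v2 = False.
  then v9 is forced to True.
For the remaining variables, v3 = False, v4 = True, v5 = False, v6 = False, v7 = True, v8 = True, v10 = False works.
So v1 = T, v2 = F, v3 = F, v4 = T, v5 = F, v6 = F, v7 = T, v8 = T, v9 = T, v10 = F is a satisfying assignment.

SATISFIABLE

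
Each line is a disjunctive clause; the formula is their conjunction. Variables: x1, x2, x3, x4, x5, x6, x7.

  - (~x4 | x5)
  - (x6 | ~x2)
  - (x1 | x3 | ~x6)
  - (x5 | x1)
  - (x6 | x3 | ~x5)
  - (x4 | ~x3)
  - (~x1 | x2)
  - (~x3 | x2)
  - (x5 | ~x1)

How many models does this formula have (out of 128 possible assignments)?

8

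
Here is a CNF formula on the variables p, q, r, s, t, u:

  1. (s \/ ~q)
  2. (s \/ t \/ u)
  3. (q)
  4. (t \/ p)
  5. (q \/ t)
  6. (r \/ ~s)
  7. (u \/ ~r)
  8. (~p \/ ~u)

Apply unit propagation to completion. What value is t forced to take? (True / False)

True

(q) stands alone — q = True.
In (~q \/ s), ~q is now false; s must hold, so s = True.
(r \/ ~s) with s = True leaves only r, so r = True.
In (~r \/ u), ~r is now false; u must hold, so u = True.
In (~p \/ ~u), ~u is now false; ~p must hold, so p = False.
(p \/ t): since p = False, the clause reduces to (t). t = True.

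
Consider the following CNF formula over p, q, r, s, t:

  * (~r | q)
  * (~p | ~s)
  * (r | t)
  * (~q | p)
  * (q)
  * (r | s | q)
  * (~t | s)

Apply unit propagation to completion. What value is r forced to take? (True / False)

(q) is a unit clause: q = True.
From (p | ~q) and q = True: p = True.
From (~p | ~s) and p = True: s = False.
(~t | s) with s = False leaves only ~t, so t = False.
In (t | r), t is now false; r must hold, so r = True.

True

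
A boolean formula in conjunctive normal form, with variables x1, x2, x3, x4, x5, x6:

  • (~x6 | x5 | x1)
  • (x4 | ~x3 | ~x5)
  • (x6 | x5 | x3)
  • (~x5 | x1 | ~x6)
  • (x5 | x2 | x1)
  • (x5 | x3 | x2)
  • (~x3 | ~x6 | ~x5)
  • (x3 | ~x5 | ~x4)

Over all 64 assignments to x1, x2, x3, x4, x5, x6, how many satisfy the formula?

Split on x5, then x3.
  x5=T, x3=T: remaining (x1,x2,x4,x6) ∈ {(F,F,T,F); (F,T,T,F); (T,F,T,F); (T,T,T,F)} — 4.
  x5=T, x3=F: x2 free; 3 ways for (x1,x4,x6) × 2^1 = 6.
  x5=F, x3=T: x4 free; 5 ways for (x1,x2,x6) × 2^1 = 10.
  x5=F, x3=F: remaining (x1,x2,x4,x6) ∈ {(T,T,F,T); (T,T,T,T)} — 2.
Total: 4 + 6 + 10 + 2 = 22.

22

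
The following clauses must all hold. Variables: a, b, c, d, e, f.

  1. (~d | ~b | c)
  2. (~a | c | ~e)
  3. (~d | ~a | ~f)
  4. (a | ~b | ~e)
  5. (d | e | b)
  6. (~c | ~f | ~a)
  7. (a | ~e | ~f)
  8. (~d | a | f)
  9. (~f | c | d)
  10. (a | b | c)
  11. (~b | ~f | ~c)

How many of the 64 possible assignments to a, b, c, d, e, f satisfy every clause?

13

Split on a, then c.
  a=1, c=1: 7 of the 16 assignments to (b,d,e,f) work.
  a=1, c=0: remaining (b,d,e,f) ∈ {(0,1,0,0); (1,0,0,0)} — 2.
  a=0, c=1: remaining (b,d,e,f) ∈ {(0,0,1,0); (0,1,0,1); (1,0,0,0)} — 3.
  a=0, c=0: remaining (b,d,e,f) ∈ {(1,0,0,0)} — 1.
Total: 7 + 2 + 3 + 1 = 13.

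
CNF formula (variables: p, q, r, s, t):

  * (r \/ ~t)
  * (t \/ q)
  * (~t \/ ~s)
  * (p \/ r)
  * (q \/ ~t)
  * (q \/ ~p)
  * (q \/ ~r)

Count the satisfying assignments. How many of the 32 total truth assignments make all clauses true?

8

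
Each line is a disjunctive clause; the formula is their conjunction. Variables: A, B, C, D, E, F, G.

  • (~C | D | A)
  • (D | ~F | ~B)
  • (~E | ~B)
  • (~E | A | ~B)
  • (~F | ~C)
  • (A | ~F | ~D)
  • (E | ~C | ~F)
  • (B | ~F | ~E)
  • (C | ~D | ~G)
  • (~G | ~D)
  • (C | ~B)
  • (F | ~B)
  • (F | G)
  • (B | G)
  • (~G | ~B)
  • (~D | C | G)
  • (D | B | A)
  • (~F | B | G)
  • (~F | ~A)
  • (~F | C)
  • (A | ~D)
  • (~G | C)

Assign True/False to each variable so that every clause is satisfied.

A=T, B=F, C=T, D=F, E=F, F=F, G=T

Set A = True and propagate.
  then F is forced to False.
  then B is forced to False.
  then G is forced to True.
  then D is forced to False.
  then C is forced to True.
E is now unconstrained; take E = False.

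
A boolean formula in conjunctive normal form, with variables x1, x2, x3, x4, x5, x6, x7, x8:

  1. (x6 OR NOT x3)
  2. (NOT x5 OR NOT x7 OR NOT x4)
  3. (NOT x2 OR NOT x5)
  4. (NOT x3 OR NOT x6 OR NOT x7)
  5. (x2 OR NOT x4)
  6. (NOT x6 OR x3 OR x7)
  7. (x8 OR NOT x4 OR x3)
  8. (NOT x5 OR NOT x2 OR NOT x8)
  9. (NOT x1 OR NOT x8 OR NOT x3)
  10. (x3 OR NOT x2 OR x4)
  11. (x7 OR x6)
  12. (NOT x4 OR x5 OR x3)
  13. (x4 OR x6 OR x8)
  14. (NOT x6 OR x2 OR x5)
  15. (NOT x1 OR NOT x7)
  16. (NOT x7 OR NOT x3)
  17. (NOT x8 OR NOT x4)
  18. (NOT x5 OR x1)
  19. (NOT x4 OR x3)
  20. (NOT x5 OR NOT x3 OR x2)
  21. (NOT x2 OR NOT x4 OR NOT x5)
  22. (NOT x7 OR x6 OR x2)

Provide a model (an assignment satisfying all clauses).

x1=False  x2=True  x3=True  x4=True  x5=False  x6=True  x7=False  x8=False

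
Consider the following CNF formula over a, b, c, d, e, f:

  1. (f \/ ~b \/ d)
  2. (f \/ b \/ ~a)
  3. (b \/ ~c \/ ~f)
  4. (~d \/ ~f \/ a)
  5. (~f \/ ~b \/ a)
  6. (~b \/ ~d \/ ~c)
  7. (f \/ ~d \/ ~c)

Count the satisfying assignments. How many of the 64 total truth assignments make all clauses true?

22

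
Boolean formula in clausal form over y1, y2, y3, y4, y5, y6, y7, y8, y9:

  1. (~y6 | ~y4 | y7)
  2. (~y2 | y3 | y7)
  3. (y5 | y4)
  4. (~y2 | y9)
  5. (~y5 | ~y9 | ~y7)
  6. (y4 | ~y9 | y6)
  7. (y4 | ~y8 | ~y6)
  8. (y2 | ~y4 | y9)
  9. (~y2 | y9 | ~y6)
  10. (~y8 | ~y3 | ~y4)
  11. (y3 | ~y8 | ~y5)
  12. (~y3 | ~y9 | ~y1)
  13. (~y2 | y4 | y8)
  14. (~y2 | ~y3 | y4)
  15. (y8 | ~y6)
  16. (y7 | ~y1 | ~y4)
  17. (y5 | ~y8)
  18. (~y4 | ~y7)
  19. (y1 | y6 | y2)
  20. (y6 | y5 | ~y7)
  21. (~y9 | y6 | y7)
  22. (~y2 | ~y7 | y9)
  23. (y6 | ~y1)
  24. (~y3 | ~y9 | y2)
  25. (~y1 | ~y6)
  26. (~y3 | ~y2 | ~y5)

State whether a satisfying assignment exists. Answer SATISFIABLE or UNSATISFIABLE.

y2 = True:
  y4 = True:
    propagation gives y7=False, y6=False; an empty clause results — contradiction.
  y4 = False:
    propagation gives y5=True, y7=False, y3=True; an empty clause results — contradiction.
y2 = False:
  y6 = True:
    propagation gives y8=True, y4=True, y7=True; an empty clause results — contradiction.
  y6 = False:
    propagation gives y1=True; an empty clause results — contradiction.
Every branch closes, so no satisfying assignment exists.

UNSATISFIABLE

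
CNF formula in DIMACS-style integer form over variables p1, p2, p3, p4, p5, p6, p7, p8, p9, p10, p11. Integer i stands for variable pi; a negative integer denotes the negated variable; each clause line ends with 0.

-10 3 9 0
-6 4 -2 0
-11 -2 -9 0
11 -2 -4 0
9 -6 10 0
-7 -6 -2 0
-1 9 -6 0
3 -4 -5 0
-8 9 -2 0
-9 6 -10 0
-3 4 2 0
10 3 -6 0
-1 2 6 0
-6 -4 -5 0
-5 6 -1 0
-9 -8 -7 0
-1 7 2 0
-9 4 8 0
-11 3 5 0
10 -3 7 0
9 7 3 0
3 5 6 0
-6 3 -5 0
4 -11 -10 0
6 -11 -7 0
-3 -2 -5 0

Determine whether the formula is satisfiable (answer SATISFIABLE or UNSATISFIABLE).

SATISFIABLE

p1 occurs only negated in the remaining clauses — set p1 = False.
Set p2 = False and propagate.
For the remaining variables, p3 = False, p4 = False, p5 = False, p6 = True, p7 = False, p8 = True, p9 = True, p10 = True, p11 = False works.
So p1=False, p2=False, p3=False, p4=False, p5=False, p6=True, p7=False, p8=True, p9=True, p10=True, p11=False is a satisfying assignment.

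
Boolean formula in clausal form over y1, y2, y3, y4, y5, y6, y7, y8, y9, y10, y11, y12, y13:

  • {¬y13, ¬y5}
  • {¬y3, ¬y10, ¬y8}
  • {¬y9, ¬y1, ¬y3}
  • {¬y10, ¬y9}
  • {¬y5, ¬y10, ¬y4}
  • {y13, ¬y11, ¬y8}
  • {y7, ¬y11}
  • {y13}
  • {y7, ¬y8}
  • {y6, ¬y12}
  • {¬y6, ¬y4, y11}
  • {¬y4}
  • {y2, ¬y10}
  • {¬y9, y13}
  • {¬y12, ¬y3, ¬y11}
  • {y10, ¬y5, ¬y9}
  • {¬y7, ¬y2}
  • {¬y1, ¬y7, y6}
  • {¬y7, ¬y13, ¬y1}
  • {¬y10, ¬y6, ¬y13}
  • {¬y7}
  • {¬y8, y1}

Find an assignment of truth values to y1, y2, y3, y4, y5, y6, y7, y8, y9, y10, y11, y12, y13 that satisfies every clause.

Unit propagation: (y13) forces y13 = True.
The clause (¬y5) is unit: y5 must be False.
(¬y4) is a unit clause, so y4 = False.
The clause (¬y7) is unit: y7 must be False.
Unit propagation: (¬y11) forces y11 = False.
Unit propagation: (¬y8) forces y8 = False.
y2 occurs only positively in the remaining clauses — set y2 = True.
y3 occurs only negated in the remaining clauses — set y3 = False.
Branch on y6: take y6 = True.
  then y10 is forced to False.
y1, y9, y12 are now unconstrained; take y1 = True, y9 = False, y12 = False.

y1 = 1, y2 = 1, y3 = 0, y4 = 0, y5 = 0, y6 = 1, y7 = 0, y8 = 0, y9 = 0, y10 = 0, y11 = 0, y12 = 0, y13 = 1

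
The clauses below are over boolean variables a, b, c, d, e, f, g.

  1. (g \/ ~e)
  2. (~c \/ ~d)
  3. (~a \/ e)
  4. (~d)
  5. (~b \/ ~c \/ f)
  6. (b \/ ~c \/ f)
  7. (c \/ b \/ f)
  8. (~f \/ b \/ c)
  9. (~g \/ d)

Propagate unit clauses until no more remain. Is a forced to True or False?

False

(~d) stands alone — d = False.
In (d \/ ~g), d is now false; ~g must hold, so g = False.
From (~e \/ g) and g = False: e = False.
In (~a \/ e), e is now false; ~a must hold, so a = False.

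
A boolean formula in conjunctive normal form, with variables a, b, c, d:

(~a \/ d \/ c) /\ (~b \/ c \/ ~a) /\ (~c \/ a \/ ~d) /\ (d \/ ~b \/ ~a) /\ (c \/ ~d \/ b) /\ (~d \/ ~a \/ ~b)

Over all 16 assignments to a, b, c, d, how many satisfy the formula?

Case analysis on a and d:
  a=T, d=T: remaining (b,c) ∈ {(F,T)} — 1.
  a=T, d=F: remaining (b,c) ∈ {(F,T)} — 1.
  a=F, d=T: remaining (b,c) ∈ {(T,F)} — 1.
  a=F, d=F: remaining (b,c) ∈ {(F,F); (F,T); (T,F); (T,T)} — 4.
Total: 1 + 1 + 1 + 4 = 7.

7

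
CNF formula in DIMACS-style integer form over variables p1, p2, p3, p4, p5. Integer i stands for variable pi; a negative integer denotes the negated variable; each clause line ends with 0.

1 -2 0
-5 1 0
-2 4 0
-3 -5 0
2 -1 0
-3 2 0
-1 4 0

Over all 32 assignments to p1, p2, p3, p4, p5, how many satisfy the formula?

Satisfying assignments:
  p1=F p2=F p3=F p4=F p5=F
  p1=F p2=F p3=F p4=T p5=F
  p1=T p2=T p3=F p4=T p5=F
  p1=T p2=T p3=F p4=T p5=T
  p1=T p2=T p3=T p4=T p5=F
Count: 5.

5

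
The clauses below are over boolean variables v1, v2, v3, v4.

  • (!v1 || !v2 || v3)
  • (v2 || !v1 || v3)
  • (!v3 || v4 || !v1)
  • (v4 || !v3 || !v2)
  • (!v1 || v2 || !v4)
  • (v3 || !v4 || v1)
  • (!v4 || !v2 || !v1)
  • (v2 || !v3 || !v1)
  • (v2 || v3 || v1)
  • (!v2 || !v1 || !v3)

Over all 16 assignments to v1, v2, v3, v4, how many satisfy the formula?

Satisfying assignments:
  v1=F v2=F v3=T v4=F
  v1=F v2=F v3=T v4=T
  v1=F v2=T v3=F v4=F
  v1=F v2=T v3=T v4=T
That's 4 in total.

4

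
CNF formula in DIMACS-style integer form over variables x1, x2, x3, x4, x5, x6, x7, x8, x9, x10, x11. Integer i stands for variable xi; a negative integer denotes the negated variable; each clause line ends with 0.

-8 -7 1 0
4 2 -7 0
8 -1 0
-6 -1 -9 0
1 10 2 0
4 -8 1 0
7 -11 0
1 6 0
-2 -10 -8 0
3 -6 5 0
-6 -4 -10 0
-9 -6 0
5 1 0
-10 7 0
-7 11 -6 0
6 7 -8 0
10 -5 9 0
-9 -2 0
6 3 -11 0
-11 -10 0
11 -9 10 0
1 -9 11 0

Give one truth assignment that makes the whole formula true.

Pure literal: x3 appears only positively; assign x3 = True.
Branch on x1: take x1 = True.
  then x8 is forced to True.
Set x2 = True and propagate.
  then x10 is forced to False.
  then x9 is forced to False.
  then x5 is forced to False.
Set x6 = True and propagate.
For the remaining variables, x4 = True, x7 = False, x11 = False works.
Check each clause:
  1. (¬x7 ∨ x1 ∨ ¬x8) — ¬x7 is true.
  2. (x2 ∨ ¬x7 ∨ x4) — ¬x7 is true.
  3. (¬x1 ∨ x8) — x8 is true.
  4. (¬x1 ∨ ¬x9 ∨ ¬x6) — ¬x9 is true.
  5. (x10 ∨ x2 ∨ x1) — x1 is true.
  6. (x4 ∨ x1 ∨ ¬x8) — x1 is true.
  7. (x7 ∨ ¬x11) — ¬x11 is true.
  8. (x1 ∨ x6) — x1 is true.
  9. (¬x8 ∨ ¬x2 ∨ ¬x10) — ¬x10 is true.
  10. (¬x6 ∨ x3 ∨ x5) — x3 is true.
  11. (¬x6 ∨ ¬x4 ∨ ¬x10) — ¬x10 is true.
  12. (¬x6 ∨ ¬x9) — ¬x9 is true.
  13. (x5 ∨ x1) — x1 is true.
  14. (x7 ∨ ¬x10) — ¬x10 is true.
  15. (¬x6 ∨ x11 ∨ ¬x7) — ¬x7 is true.
  16. (x6 ∨ x7 ∨ ¬x8) — x6 is true.
  17. (x10 ∨ x9 ∨ ¬x5) — ¬x5 is true.
  18. (¬x2 ∨ ¬x9) — ¬x9 is true.
  19. (¬x11 ∨ x6 ∨ x3) — x3 is true.
  20. (¬x11 ∨ ¬x10) — ¬x11 is true.
  21. (x10 ∨ x11 ∨ ¬x9) — ¬x9 is true.
  22. (¬x9 ∨ x11 ∨ x1) — x1 is true.

x1 = True, x2 = True, x3 = True, x4 = True, x5 = False, x6 = True, x7 = False, x8 = True, x9 = False, x10 = False, x11 = False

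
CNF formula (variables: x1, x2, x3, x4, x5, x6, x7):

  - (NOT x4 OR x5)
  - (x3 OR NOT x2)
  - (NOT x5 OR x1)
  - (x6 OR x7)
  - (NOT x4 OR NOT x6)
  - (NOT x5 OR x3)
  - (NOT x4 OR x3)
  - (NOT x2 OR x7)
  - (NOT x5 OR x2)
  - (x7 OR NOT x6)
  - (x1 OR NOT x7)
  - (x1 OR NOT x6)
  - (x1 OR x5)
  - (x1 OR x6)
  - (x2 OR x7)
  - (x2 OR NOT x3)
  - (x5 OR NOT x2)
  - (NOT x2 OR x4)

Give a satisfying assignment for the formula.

x1=1, x2=0, x3=0, x4=0, x5=0, x6=0, x7=1

x1 occurs only positively in the remaining clauses — set x1 = True.
Try x2 = False.
  then x5 is forced to False.
  then x4 is forced to False.
  then x7 is forced to True.
  then x3 is forced to False.
x6 is now unconstrained; take x6 = False.
Every clause has at least one true literal under this assignment.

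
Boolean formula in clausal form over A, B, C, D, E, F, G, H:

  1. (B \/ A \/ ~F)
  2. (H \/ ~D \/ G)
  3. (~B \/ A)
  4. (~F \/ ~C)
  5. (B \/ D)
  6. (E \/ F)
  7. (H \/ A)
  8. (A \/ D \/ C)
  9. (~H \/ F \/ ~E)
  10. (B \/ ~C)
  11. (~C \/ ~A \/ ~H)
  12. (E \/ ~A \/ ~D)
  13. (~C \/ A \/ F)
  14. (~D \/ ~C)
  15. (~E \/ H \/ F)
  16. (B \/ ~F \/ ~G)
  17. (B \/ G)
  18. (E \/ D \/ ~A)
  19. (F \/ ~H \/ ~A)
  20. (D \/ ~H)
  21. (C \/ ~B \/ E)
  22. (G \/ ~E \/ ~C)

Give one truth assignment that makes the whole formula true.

Branch on A: take A = True.
Set B = True and propagate.
The remaining clauses are satisfied by C = False, D = True, E = True, F = True, G = True, H = False.

A = T, B = T, C = F, D = T, E = T, F = T, G = T, H = F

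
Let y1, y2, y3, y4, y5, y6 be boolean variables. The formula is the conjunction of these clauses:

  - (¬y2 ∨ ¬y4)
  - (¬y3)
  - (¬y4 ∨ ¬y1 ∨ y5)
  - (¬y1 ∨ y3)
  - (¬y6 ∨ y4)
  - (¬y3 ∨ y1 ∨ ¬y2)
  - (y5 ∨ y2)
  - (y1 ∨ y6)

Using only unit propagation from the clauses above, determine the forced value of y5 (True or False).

(¬y3) stands alone — y3 = False.
(¬y1 ∨ y3) with y3 = False leaves only ¬y1, so y1 = False.
In (y6 ∨ y1), y1 is now false; y6 must hold, so y6 = True.
From (y4 ∨ ¬y6) and y6 = True: y4 = True.
In (¬y2 ∨ ¬y4), ¬y4 is now false; ¬y2 must hold, so y2 = False.
(y2 ∨ y5): since y2 = False, the clause reduces to (y5). y5 = True.

True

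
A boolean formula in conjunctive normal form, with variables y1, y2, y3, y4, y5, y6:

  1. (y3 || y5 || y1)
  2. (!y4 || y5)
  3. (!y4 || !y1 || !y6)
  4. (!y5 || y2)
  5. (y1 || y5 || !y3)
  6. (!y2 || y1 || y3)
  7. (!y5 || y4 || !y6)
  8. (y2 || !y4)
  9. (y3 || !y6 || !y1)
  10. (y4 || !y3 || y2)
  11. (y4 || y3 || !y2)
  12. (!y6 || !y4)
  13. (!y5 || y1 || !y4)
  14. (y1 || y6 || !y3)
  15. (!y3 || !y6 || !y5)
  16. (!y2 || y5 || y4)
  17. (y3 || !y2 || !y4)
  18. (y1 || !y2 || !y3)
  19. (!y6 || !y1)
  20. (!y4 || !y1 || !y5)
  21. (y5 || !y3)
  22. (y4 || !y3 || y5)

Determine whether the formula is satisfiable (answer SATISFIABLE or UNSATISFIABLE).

SATISFIABLE

Try y1 = True.
  then y6 is forced to False.
The remaining clauses are satisfied by y2 = True, y3 = True, y4 = False, y5 = True.
So y1=1, y2=1, y3=1, y4=0, y5=1, y6=0 is a satisfying assignment.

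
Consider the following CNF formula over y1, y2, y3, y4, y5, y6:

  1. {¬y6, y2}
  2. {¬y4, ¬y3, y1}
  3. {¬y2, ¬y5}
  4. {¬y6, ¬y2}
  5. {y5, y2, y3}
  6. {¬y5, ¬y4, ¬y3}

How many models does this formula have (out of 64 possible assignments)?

Split on y2, then y3.
  y2=1, y3=1: remaining (y1,y4,y5,y6) ∈ {(0,0,0,0); (1,0,0,0); (1,1,0,0)} — 3.
  y2=1, y3=0: remaining (y1,y4,y5,y6) ∈ {(0,0,0,0); (0,1,0,0); (1,0,0,0); (1,1,0,0)} — 4.
  y2=0, y3=1: 5 of the 16 assignments to (y1,y4,y5,y6) work.
  y2=0, y3=0: remaining (y1,y4,y5,y6) ∈ {(0,0,1,0); (0,1,1,0); (1,0,1,0); (1,1,1,0)} — 4.
Total: 3 + 4 + 5 + 4 = 16.

16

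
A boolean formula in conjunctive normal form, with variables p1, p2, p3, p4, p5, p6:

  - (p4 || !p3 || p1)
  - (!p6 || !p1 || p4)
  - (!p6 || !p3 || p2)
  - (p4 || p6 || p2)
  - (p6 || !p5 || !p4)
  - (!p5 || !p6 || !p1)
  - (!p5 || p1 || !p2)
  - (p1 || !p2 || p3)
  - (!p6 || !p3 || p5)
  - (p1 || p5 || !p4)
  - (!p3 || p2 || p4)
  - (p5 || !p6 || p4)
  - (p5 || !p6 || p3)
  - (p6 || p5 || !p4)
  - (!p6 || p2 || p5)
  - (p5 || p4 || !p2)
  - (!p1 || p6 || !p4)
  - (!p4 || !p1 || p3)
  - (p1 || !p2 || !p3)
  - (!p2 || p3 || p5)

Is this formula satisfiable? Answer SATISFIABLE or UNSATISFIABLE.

Set p1 = False and propagate.
Set p2 = False and propagate.
For the remaining variables, p3 = False, p4 = False, p5 = True, p6 = True works.
So p1 = False, p2 = False, p3 = False, p4 = False, p5 = True, p6 = True is a satisfying assignment.

SATISFIABLE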